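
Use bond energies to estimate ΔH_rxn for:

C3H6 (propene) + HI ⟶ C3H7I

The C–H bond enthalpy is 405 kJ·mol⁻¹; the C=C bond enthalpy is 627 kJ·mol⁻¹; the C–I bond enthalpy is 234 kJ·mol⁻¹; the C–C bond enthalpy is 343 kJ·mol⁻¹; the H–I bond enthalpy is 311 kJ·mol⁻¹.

Bonds broken (reactants):
  C–C: 1 × 343 = 343
  C–H: 6 × 405 = 2430
  C=C: 1 × 627 = 627
  H–I: 1 × 311 = 311
  Σ(broken) = 3711 kJ
Bonds formed (products):
  C–C: 2 × 343 = 686
  C–H: 7 × 405 = 2835
  C–I: 1 × 234 = 234
  Σ(formed) = 3755 kJ
ΔH = Σ(broken) − Σ(formed) = 3711 − 3755 = −44 kJ

ΔH ≈ −44 kJ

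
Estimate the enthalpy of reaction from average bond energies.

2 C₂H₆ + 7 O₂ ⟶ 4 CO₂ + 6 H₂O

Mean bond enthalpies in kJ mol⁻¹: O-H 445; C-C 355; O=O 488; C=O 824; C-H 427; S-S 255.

Bonds broken (reactants):
  C-C: 2 × 355 = 710
  C-H: 12 × 427 = 5124
  O=O: 7 × 488 = 3416
  Σ(broken) = 9250 kJ
Bonds formed (products):
  C=O: 8 × 824 = 6592
  O-H: 12 × 445 = 5340
  Σ(formed) = 11932 kJ
ΔH = Σ(broken) − Σ(formed) = 9250 − 11932 = −2682 kJ

ΔH ≈ −2682 kJ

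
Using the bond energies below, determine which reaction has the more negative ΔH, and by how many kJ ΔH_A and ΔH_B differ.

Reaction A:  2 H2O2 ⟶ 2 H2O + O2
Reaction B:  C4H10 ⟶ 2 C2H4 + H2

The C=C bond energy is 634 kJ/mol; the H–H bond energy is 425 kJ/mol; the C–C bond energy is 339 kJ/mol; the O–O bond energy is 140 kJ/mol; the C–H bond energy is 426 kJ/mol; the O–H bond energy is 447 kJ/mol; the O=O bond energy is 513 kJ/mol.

Reaction A:
  Bonds broken (reactants):
    O–H: 4 × 447 = 1788
    O–O: 2 × 140 = 280
    Σ(broken) = 2068 kJ
  Bonds formed (products):
    O–H: 4 × 447 = 1788
    O=O: 1 × 513 = 513
    Σ(formed) = 2301 kJ
  ΔH_A = 2068 − 2301 = −233 kJ
Reaction B:
  Bonds broken (reactants):
    C–C: 3 × 339 = 1017
    C–H: 10 × 426 = 4260
    Σ(broken) = 5277 kJ
  Bonds formed (products):
    C–H: 8 × 426 = 3408
    C=C: 2 × 634 = 1268
    H–H: 1 × 425 = 425
    Σ(formed) = 5101 kJ
  ΔH_B = 5277 − 5101 = +176 kJ
ΔH_A − ΔH_B = −409 kJ, so reaction A has the more negative ΔH; |ΔH_A − ΔH_B| = 409 kJ.

Reaction A, by 409 kJ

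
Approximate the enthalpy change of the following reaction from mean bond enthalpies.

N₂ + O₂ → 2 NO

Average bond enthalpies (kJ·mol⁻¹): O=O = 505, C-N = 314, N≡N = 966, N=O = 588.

Bonds broken (reactants):
  N≡N: 1 × 966 = 966
  O=O: 1 × 505 = 505
  Σ(broken) = 1471 kJ
Bonds formed (products):
  N=O: 2 × 588 = 1176
  Σ(formed) = 1176 kJ
ΔH = Σ(broken) − Σ(formed) = 1471 − 1176 = +295 kJ

ΔH ≈ +295 kJ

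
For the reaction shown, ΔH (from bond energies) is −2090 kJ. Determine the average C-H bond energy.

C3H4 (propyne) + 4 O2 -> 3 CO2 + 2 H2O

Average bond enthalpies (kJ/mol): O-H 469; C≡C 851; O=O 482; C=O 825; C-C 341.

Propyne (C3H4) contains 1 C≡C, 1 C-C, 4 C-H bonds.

D(C-H) ≈ 404 kJ/mol

Let D be the C-H bond energy.
Σ(broken) = 1×851 + 1×341 + 4×D + 4×482 = 3120 + 4D
Σ(formed) = 6×825 + 4×469 = 6826
ΔH = Σ(broken) − Σ(formed) = (3120 + 4D) − (6826) = −3706 + 4D
Setting this equal to −2090 kJ gives 4D = 1616, so D = 404 kJ/mol.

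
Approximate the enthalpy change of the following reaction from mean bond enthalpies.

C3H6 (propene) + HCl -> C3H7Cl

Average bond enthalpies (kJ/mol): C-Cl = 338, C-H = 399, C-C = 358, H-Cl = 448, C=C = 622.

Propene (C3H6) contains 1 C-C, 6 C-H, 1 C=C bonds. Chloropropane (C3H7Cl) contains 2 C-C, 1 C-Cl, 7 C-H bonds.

ΔH ≈ −25 kJ

Bonds broken (reactants):
  C-C: 1 × 358 = 358
  C-H: 6 × 399 = 2394
  C=C: 1 × 622 = 622
  H-Cl: 1 × 448 = 448
  Σ(broken) = 3822 kJ
Bonds formed (products):
  C-C: 2 × 358 = 716
  C-Cl: 1 × 338 = 338
  C-H: 7 × 399 = 2793
  Σ(formed) = 3847 kJ
ΔH = Σ(broken) − Σ(formed) = 3822 − 3847 = −25 kJ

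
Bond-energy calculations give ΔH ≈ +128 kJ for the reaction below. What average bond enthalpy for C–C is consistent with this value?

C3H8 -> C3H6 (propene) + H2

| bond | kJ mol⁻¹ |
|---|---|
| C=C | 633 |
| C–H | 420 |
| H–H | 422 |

D(C–C) ≈ 343 kJ/mol

Let D be the C–C bond energy.
Σ(broken) = 2×D + 8×420 = 3360 + 2D
Σ(formed) = 1×D + 6×420 + 1×633 + 1×422 = 3575 + D
ΔH = Σ(broken) − Σ(formed) = (3360 + 2D) − (3575 + D) = −215 + D
Setting this equal to +128 kJ gives D = 343 kJ/mol.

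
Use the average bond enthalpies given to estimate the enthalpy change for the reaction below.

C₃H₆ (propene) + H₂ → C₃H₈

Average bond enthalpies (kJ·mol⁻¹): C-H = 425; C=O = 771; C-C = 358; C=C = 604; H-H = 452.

ΔH ≈ −152 kJ

Bonds broken (reactants):
  C-C: 1 × 358 = 358
  C-H: 6 × 425 = 2550
  C=C: 1 × 604 = 604
  H-H: 1 × 452 = 452
  Σ(broken) = 3964 kJ
Bonds formed (products):
  C-C: 2 × 358 = 716
  C-H: 8 × 425 = 3400
  Σ(formed) = 4116 kJ
ΔH = Σ(broken) − Σ(formed) = 3964 − 4116 = −152 kJ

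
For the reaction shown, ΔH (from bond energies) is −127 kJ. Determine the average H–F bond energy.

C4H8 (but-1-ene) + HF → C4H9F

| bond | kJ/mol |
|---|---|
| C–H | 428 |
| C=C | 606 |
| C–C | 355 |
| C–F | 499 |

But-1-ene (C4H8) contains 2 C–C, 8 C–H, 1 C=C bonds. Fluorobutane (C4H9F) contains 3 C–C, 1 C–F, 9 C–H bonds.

D(H–F) ≈ 549 kJ/mol

Let D be the H–F bond energy.
Σ(broken) = 2×355 + 8×428 + 1×606 + 1×D = 4740 + D
Σ(formed) = 3×355 + 1×499 + 9×428 = 5416
ΔH = Σ(broken) − Σ(formed) = (4740 + D) − (5416) = −676 + D
Setting this equal to −127 kJ gives D = 549 kJ/mol.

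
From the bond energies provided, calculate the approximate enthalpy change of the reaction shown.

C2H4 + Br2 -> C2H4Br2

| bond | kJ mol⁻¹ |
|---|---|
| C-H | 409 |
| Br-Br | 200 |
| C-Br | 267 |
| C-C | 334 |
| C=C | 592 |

Bonds broken (reactants):
  Br-Br: 1 × 200 = 200
  C-H: 4 × 409 = 1636
  C=C: 1 × 592 = 592
  Σ(broken) = 2428 kJ
Bonds formed (products):
  C-Br: 2 × 267 = 534
  C-C: 1 × 334 = 334
  C-H: 4 × 409 = 1636
  Σ(formed) = 2504 kJ
ΔH = Σ(broken) − Σ(formed) = 2428 − 2504 = −76 kJ

ΔH ≈ −76 kJ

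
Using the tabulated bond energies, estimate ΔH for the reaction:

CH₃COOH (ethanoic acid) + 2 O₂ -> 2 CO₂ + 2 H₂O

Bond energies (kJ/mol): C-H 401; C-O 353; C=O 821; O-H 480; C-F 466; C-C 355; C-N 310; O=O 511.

Bonds broken (reactants):
  C-C: 1 × 355 = 355
  C-H: 3 × 401 = 1203
  C-O: 1 × 353 = 353
  C=O: 1 × 821 = 821
  O-H: 1 × 480 = 480
  O=O: 2 × 511 = 1022
  Σ(broken) = 4234 kJ
Bonds formed (products):
  C=O: 4 × 821 = 3284
  O-H: 4 × 480 = 1920
  Σ(formed) = 5204 kJ
ΔH = Σ(broken) − Σ(formed) = 4234 − 5204 = −970 kJ

ΔH ≈ −970 kJ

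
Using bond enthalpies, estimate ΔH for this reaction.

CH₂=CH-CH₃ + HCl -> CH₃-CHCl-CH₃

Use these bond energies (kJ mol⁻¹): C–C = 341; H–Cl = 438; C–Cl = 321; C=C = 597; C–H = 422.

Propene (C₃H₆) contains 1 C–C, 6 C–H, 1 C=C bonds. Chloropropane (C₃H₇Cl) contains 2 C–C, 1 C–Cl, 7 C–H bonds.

Bonds broken (reactants):
  C–C: 1 × 341 = 341
  C–H: 6 × 422 = 2532
  C=C: 1 × 597 = 597
  H–Cl: 1 × 438 = 438
  Σ(broken) = 3908 kJ
Bonds formed (products):
  C–C: 2 × 341 = 682
  C–Cl: 1 × 321 = 321
  C–H: 7 × 422 = 2954
  Σ(formed) = 3957 kJ
ΔH = Σ(broken) − Σ(formed) = 3908 − 3957 = −49 kJ

ΔH ≈ −49 kJ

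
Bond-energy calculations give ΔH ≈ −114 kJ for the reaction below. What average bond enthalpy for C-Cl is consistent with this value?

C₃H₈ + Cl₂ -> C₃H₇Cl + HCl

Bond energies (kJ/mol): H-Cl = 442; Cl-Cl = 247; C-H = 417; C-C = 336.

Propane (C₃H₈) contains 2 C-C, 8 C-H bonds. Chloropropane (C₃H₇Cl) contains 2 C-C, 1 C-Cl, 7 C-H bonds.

Let D be the C-Cl bond energy.
Σ(broken) = 2×336 + 8×417 + 1×247 = 4255
Σ(formed) = 2×336 + 1×D + 7×417 + 1×442 = 4033 + D
ΔH = Σ(broken) − Σ(formed) = (4255) − (4033 + D) = +222 − D
Setting this equal to −114 kJ gives D = 336 kJ/mol.

D(C-Cl) ≈ 336 kJ/mol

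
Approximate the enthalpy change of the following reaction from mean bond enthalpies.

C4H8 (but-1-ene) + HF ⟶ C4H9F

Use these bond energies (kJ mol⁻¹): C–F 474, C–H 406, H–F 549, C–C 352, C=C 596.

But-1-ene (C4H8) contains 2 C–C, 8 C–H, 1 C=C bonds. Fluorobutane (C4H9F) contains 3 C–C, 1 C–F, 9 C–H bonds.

Bonds broken (reactants):
  C–C: 2 × 352 = 704
  C–H: 8 × 406 = 3248
  C=C: 1 × 596 = 596
  H–F: 1 × 549 = 549
  Σ(broken) = 5097 kJ
Bonds formed (products):
  C–C: 3 × 352 = 1056
  C–F: 1 × 474 = 474
  C–H: 9 × 406 = 3654
  Σ(formed) = 5184 kJ
ΔH = Σ(broken) − Σ(formed) = 5097 − 5184 = −87 kJ

ΔH ≈ −87 kJ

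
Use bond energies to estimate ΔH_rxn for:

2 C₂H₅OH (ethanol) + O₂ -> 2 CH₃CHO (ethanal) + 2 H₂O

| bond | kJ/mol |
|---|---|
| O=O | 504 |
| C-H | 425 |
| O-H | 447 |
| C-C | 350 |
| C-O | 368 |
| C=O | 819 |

Bonds broken (reactants):
  C-C: 2 × 350 = 700
  C-H: 10 × 425 = 4250
  C-O: 2 × 368 = 736
  O-H: 2 × 447 = 894
  O=O: 1 × 504 = 504
  Σ(broken) = 7084 kJ
Bonds formed (products):
  C-C: 2 × 350 = 700
  C-H: 8 × 425 = 3400
  C=O: 2 × 819 = 1638
  O-H: 4 × 447 = 1788
  Σ(formed) = 7526 kJ
ΔH = Σ(broken) − Σ(formed) = 7084 − 7526 = −442 kJ

ΔH ≈ −442 kJ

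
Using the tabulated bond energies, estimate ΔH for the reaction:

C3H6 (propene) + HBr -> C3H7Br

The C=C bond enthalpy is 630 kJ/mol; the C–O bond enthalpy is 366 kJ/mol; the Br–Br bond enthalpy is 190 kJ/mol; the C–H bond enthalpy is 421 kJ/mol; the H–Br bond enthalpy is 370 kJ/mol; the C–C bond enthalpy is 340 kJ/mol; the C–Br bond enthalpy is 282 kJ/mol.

Bonds broken (reactants):
  C–C: 1 × 340 = 340
  C–H: 6 × 421 = 2526
  C=C: 1 × 630 = 630
  H–Br: 1 × 370 = 370
  Σ(broken) = 3866 kJ
Bonds formed (products):
  C–Br: 1 × 282 = 282
  C–C: 2 × 340 = 680
  C–H: 7 × 421 = 2947
  Σ(formed) = 3909 kJ
ΔH = Σ(broken) − Σ(formed) = 3866 − 3909 = −43 kJ

ΔH ≈ −43 kJ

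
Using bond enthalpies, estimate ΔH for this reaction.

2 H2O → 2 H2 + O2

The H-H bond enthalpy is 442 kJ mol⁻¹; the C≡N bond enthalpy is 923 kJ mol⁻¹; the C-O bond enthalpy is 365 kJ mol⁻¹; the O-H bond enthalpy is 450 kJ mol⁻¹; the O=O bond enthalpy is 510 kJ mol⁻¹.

Bonds broken (reactants):
  O-H: 4 × 450 = 1800
  Σ(broken) = 1800 kJ
Bonds formed (products):
  H-H: 2 × 442 = 884
  O=O: 1 × 510 = 510
  Σ(formed) = 1394 kJ
ΔH = Σ(broken) − Σ(formed) = 1800 − 1394 = +406 kJ

ΔH ≈ +406 kJ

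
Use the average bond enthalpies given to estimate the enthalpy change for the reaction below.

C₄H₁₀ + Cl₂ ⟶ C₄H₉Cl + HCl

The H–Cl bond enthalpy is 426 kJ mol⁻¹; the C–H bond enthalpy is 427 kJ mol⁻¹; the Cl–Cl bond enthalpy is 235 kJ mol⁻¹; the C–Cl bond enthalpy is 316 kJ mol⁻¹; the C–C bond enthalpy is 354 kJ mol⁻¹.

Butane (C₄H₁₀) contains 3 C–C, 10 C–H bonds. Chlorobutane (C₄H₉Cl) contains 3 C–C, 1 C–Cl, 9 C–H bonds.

ΔH ≈ −80 kJ

Bonds broken (reactants):
  C–C: 3 × 354 = 1062
  C–H: 10 × 427 = 4270
  Cl–Cl: 1 × 235 = 235
  Σ(broken) = 5567 kJ
Bonds formed (products):
  C–C: 3 × 354 = 1062
  C–Cl: 1 × 316 = 316
  C–H: 9 × 427 = 3843
  H–Cl: 1 × 426 = 426
  Σ(formed) = 5647 kJ
ΔH = Σ(broken) − Σ(formed) = 5567 − 5647 = −80 kJ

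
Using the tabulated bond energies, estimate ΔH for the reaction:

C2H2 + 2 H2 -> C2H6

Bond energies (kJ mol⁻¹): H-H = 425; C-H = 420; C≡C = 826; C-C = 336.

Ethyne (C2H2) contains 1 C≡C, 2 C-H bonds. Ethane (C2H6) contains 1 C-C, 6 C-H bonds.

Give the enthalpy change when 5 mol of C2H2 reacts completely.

ΔH = −1700 kJ

Bonds broken (reactants):
  C≡C: 1 × 826 = 826
  C-H: 2 × 420 = 840
  H-H: 2 × 425 = 850
  Σ(broken) = 2516 kJ
Bonds formed (products):
  C-C: 1 × 336 = 336
  C-H: 6 × 420 = 2520
  Σ(formed) = 2856 kJ
ΔH = Σ(broken) − Σ(formed) = 2516 − 2856 = −340 kJ
For 5× the reaction as written: 5 × (−340) = −1700 kJ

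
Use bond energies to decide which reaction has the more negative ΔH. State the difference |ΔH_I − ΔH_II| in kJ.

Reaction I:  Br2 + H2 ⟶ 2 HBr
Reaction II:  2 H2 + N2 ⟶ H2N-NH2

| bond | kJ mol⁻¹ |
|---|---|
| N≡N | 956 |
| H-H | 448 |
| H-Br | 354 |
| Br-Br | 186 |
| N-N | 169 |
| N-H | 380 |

Reaction I, by 237 kJ

Reaction I:
  Bonds broken (reactants):
    Br-Br: 1 × 186 = 186
    H-H: 1 × 448 = 448
    Σ(broken) = 634 kJ
  Bonds formed (products):
    H-Br: 2 × 354 = 708
    Σ(formed) = 708 kJ
  ΔH_I = 634 − 708 = −74 kJ
Reaction II:
  Bonds broken (reactants):
    H-H: 2 × 448 = 896
    N≡N: 1 × 956 = 956
    Σ(broken) = 1852 kJ
  Bonds formed (products):
    N-H: 4 × 380 = 1520
    N-N: 1 × 169 = 169
    Σ(formed) = 1689 kJ
  ΔH_II = 1852 − 1689 = +163 kJ
ΔH_I − ΔH_II = −237 kJ, so reaction I has the more negative ΔH; |ΔH_I − ΔH_II| = 237 kJ.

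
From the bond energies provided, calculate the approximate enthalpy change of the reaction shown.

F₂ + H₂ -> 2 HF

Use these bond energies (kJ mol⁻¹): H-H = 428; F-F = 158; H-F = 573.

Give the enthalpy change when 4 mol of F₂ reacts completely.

Bonds broken (reactants):
  F-F: 1 × 158 = 158
  H-H: 1 × 428 = 428
  Σ(broken) = 586 kJ
Bonds formed (products):
  H-F: 2 × 573 = 1146
  Σ(formed) = 1146 kJ
ΔH = Σ(broken) − Σ(formed) = 586 − 1146 = −560 kJ
For 4× the reaction as written: 4 × (−560) = −2240 kJ

ΔH = −2240 kJ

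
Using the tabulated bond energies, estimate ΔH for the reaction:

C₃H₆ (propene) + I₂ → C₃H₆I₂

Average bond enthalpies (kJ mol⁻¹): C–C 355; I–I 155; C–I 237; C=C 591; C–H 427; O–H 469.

Bonds broken (reactants):
  C–C: 1 × 355 = 355
  C–H: 6 × 427 = 2562
  C=C: 1 × 591 = 591
  I–I: 1 × 155 = 155
  Σ(broken) = 3663 kJ
Bonds formed (products):
  C–C: 2 × 355 = 710
  C–H: 6 × 427 = 2562
  C–I: 2 × 237 = 474
  Σ(formed) = 3746 kJ
ΔH = Σ(broken) − Σ(formed) = 3663 − 3746 = −83 kJ

ΔH ≈ −83 kJ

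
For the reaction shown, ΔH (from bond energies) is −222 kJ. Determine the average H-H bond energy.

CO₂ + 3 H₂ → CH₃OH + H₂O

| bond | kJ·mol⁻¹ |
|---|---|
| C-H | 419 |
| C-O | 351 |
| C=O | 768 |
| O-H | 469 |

D(H-H) ≈ 419 kJ/mol

Let D be the H-H bond energy.
Σ(broken) = 2×768 + 3×D = 1536 + 3D
Σ(formed) = 3×419 + 1×351 + 3×469 = 3015
ΔH = Σ(broken) − Σ(formed) = (1536 + 3D) − (3015) = −1479 + 3D
Setting this equal to −222 kJ gives 3D = 1257, so D = 419 kJ/mol.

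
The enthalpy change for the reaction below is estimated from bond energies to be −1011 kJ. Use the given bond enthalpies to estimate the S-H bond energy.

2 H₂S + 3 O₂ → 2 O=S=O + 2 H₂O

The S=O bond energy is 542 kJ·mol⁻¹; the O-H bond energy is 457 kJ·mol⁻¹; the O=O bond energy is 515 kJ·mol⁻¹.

Let D be the S-H bond energy.
Σ(broken) = 3×515 + 4×D = 1545 + 4D
Σ(formed) = 4×457 + 4×542 = 3996
ΔH = Σ(broken) − Σ(formed) = (1545 + 4D) − (3996) = −2451 + 4D
Setting this equal to −1011 kJ gives 4D = 1440, so D = 360 kJ/mol.

D(S-H) ≈ 360 kJ/mol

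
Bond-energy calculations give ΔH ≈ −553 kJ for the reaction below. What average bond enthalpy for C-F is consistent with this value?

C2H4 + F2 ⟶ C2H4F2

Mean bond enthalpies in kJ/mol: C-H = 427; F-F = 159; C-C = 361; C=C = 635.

Let D be the C-F bond energy.
Σ(broken) = 4×427 + 1×635 + 1×159 = 2502
Σ(formed) = 1×361 + 2×D + 4×427 = 2069 + 2D
ΔH = Σ(broken) − Σ(formed) = (2502) − (2069 + 2D) = +433 − 2D
Setting this equal to −553 kJ gives 2D = 986, so D = 493 kJ/mol.

D(C-F) ≈ 493 kJ/mol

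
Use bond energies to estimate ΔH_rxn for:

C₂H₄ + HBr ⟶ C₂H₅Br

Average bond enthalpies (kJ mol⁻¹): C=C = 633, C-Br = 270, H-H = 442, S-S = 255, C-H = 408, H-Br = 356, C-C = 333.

Bonds broken (reactants):
  C-H: 4 × 408 = 1632
  C=C: 1 × 633 = 633
  H-Br: 1 × 356 = 356
  Σ(broken) = 2621 kJ
Bonds formed (products):
  C-Br: 1 × 270 = 270
  C-C: 1 × 333 = 333
  C-H: 5 × 408 = 2040
  Σ(formed) = 2643 kJ
ΔH = Σ(broken) − Σ(formed) = 2621 − 2643 = −22 kJ

ΔH ≈ −22 kJ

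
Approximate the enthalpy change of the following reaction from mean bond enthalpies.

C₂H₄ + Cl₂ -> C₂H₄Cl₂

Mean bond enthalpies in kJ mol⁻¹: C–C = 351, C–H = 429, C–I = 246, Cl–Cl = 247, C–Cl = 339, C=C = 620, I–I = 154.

Bonds broken (reactants):
  C–H: 4 × 429 = 1716
  C=C: 1 × 620 = 620
  Cl–Cl: 1 × 247 = 247
  Σ(broken) = 2583 kJ
Bonds formed (products):
  C–C: 1 × 351 = 351
  C–Cl: 2 × 339 = 678
  C–H: 4 × 429 = 1716
  Σ(formed) = 2745 kJ
ΔH = Σ(broken) − Σ(formed) = 2583 − 2745 = −162 kJ

ΔH ≈ −162 kJ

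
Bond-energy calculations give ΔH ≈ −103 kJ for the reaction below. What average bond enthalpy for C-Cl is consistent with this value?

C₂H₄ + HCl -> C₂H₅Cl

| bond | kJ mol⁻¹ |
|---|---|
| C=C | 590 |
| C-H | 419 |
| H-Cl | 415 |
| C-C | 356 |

D(C-Cl) ≈ 333 kJ/mol

Let D be the C-Cl bond energy.
Σ(broken) = 4×419 + 1×590 + 1×415 = 2681
Σ(formed) = 1×356 + 1×D + 5×419 = 2451 + D
ΔH = Σ(broken) − Σ(formed) = (2681) − (2451 + D) = +230 − D
Setting this equal to −103 kJ gives D = 333 kJ/mol.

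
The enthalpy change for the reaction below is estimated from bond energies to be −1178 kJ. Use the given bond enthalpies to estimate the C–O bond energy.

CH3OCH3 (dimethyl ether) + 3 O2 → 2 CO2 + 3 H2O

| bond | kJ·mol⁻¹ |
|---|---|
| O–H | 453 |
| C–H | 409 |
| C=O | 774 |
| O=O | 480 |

Let D be the C–O bond energy.
Σ(broken) = 6×409 + 2×D + 3×480 = 3894 + 2D
Σ(formed) = 4×774 + 6×453 = 5814
ΔH = Σ(broken) − Σ(formed) = (3894 + 2D) − (5814) = −1920 + 2D
Setting this equal to −1178 kJ gives 2D = 742, so D = 371 kJ/mol.

D(C–O) ≈ 371 kJ/mol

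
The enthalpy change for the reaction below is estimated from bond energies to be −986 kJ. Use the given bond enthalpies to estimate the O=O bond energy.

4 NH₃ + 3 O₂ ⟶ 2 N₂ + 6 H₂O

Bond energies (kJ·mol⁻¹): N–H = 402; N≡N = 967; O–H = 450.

D(O=O) ≈ 508 kJ/mol

Let D be the O=O bond energy.
Σ(broken) = 12×402 + 3×D = 4824 + 3D
Σ(formed) = 2×967 + 12×450 = 7334
ΔH = Σ(broken) − Σ(formed) = (4824 + 3D) − (7334) = −2510 + 3D
Setting this equal to −986 kJ gives 3D = 1524, so D = 508 kJ/mol.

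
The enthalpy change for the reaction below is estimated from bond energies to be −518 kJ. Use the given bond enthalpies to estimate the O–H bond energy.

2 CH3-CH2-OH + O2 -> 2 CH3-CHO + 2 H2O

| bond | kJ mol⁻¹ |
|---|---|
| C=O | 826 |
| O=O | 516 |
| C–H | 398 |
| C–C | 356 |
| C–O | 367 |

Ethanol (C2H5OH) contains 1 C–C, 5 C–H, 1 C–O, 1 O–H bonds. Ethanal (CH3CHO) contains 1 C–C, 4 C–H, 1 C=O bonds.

D(O–H) ≈ 456 kJ/mol

Let D be the O–H bond energy.
Σ(broken) = 2×356 + 10×398 + 2×367 + 2×D + 1×516 = 5942 + 2D
Σ(formed) = 2×356 + 8×398 + 2×826 + 4×D = 5548 + 4D
ΔH = Σ(broken) − Σ(formed) = (5942 + 2D) − (5548 + 4D) = +394 − 2D
Setting this equal to −518 kJ gives 2D = 912, so D = 456 kJ/mol.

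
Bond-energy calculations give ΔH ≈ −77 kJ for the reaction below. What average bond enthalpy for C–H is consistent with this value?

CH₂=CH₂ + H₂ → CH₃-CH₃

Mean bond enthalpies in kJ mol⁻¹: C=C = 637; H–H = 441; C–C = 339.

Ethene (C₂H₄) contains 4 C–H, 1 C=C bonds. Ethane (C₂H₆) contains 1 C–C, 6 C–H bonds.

Let D be the C–H bond energy.
Σ(broken) = 4×D + 1×637 + 1×441 = 1078 + 4D
Σ(formed) = 1×339 + 6×D = 339 + 6D
ΔH = Σ(broken) − Σ(formed) = (1078 + 4D) − (339 + 6D) = +739 − 2D
Setting this equal to −77 kJ gives 2D = 816, so D = 408 kJ/mol.

D(C–H) ≈ 408 kJ/mol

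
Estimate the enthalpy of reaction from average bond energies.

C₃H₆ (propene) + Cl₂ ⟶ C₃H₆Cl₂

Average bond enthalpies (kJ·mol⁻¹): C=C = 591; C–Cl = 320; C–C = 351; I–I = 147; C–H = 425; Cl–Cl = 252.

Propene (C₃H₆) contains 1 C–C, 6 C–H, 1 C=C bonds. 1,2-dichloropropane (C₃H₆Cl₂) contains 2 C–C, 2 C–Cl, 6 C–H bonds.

Bonds broken (reactants):
  C–C: 1 × 351 = 351
  C–H: 6 × 425 = 2550
  C=C: 1 × 591 = 591
  Cl–Cl: 1 × 252 = 252
  Σ(broken) = 3744 kJ
Bonds formed (products):
  C–C: 2 × 351 = 702
  C–Cl: 2 × 320 = 640
  C–H: 6 × 425 = 2550
  Σ(formed) = 3892 kJ
ΔH = Σ(broken) − Σ(formed) = 3744 − 3892 = −148 kJ

ΔH ≈ −148 kJ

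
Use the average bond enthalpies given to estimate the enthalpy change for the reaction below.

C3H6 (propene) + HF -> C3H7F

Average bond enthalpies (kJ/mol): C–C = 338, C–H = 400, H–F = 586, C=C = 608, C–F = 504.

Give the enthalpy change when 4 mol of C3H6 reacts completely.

Bonds broken (reactants):
  C–C: 1 × 338 = 338
  C–H: 6 × 400 = 2400
  C=C: 1 × 608 = 608
  H–F: 1 × 586 = 586
  Σ(broken) = 3932 kJ
Bonds formed (products):
  C–C: 2 × 338 = 676
  C–F: 1 × 504 = 504
  C–H: 7 × 400 = 2800
  Σ(formed) = 3980 kJ
ΔH = Σ(broken) − Σ(formed) = 3932 − 3980 = −48 kJ
For 4× the reaction as written: 4 × (−48) = −192 kJ

ΔH = −192 kJ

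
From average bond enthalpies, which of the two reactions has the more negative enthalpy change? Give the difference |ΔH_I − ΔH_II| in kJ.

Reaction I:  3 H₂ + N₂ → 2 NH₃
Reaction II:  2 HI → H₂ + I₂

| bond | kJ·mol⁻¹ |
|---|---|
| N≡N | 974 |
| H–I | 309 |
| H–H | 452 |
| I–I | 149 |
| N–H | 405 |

Reaction I, by 117 kJ

Reaction I:
  Bonds broken (reactants):
    H–H: 3 × 452 = 1356
    N≡N: 1 × 974 = 974
    Σ(broken) = 2330 kJ
  Bonds formed (products):
    N–H: 6 × 405 = 2430
    Σ(formed) = 2430 kJ
  ΔH_I = 2330 − 2430 = −100 kJ
Reaction II:
  Bonds broken (reactants):
    H–I: 2 × 309 = 618
    Σ(broken) = 618 kJ
  Bonds formed (products):
    H–H: 1 × 452 = 452
    I–I: 1 × 149 = 149
    Σ(formed) = 601 kJ
  ΔH_II = 618 − 601 = +17 kJ
ΔH_I − ΔH_II = −117 kJ, so reaction I has the more negative ΔH; |ΔH_I − ΔH_II| = 117 kJ.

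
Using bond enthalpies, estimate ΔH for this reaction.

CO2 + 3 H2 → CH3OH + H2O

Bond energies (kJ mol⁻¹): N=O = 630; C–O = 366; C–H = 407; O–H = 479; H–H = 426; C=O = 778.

ΔH ≈ −190 kJ

Bonds broken (reactants):
  C=O: 2 × 778 = 1556
  H–H: 3 × 426 = 1278
  Σ(broken) = 2834 kJ
Bonds formed (products):
  C–H: 3 × 407 = 1221
  C–O: 1 × 366 = 366
  O–H: 3 × 479 = 1437
  Σ(formed) = 3024 kJ
ΔH = Σ(broken) − Σ(formed) = 2834 − 3024 = −190 kJ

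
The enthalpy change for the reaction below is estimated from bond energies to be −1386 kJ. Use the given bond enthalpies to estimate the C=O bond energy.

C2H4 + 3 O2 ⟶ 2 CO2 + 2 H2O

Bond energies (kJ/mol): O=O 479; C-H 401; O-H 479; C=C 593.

D(C=O) ≈ 776 kJ/mol

Let D be the C=O bond energy.
Σ(broken) = 4×401 + 1×593 + 3×479 = 3634
Σ(formed) = 4×D + 4×479 = 1916 + 4D
ΔH = Σ(broken) − Σ(formed) = (3634) − (1916 + 4D) = +1718 − 4D
Setting this equal to −1386 kJ gives 4D = 3104, so D = 776 kJ/mol.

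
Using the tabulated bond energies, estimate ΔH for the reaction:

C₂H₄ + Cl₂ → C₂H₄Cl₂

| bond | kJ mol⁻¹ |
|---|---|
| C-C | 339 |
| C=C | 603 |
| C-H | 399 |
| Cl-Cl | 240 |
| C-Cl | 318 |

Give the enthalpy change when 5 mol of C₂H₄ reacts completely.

Bonds broken (reactants):
  C-H: 4 × 399 = 1596
  C=C: 1 × 603 = 603
  Cl-Cl: 1 × 240 = 240
  Σ(broken) = 2439 kJ
Bonds formed (products):
  C-C: 1 × 339 = 339
  C-Cl: 2 × 318 = 636
  C-H: 4 × 399 = 1596
  Σ(formed) = 2571 kJ
ΔH = Σ(broken) − Σ(formed) = 2439 − 2571 = −132 kJ
For 5× the reaction as written: 5 × (−132) = −660 kJ

ΔH = −660 kJ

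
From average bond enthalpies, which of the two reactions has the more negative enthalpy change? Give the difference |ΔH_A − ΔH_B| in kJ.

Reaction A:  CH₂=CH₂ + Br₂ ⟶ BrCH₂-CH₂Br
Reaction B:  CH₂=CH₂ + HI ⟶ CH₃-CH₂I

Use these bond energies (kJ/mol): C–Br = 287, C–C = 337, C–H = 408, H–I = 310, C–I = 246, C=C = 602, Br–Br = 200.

Reaction A:
  Bonds broken (reactants):
    Br–Br: 1 × 200 = 200
    C–H: 4 × 408 = 1632
    C=C: 1 × 602 = 602
    Σ(broken) = 2434 kJ
  Bonds formed (products):
    C–Br: 2 × 287 = 574
    C–C: 1 × 337 = 337
    C–H: 4 × 408 = 1632
    Σ(formed) = 2543 kJ
  ΔH_A = 2434 − 2543 = −109 kJ
Reaction B:
  Bonds broken (reactants):
    C–H: 4 × 408 = 1632
    C=C: 1 × 602 = 602
    H–I: 1 × 310 = 310
    Σ(broken) = 2544 kJ
  Bonds formed (products):
    C–C: 1 × 337 = 337
    C–H: 5 × 408 = 2040
    C–I: 1 × 246 = 246
    Σ(formed) = 2623 kJ
  ΔH_B = 2544 − 2623 = −79 kJ
ΔH_A − ΔH_B = −30 kJ, so reaction A has the more negative ΔH; |ΔH_A − ΔH_B| = 30 kJ.

Reaction A, by 30 kJ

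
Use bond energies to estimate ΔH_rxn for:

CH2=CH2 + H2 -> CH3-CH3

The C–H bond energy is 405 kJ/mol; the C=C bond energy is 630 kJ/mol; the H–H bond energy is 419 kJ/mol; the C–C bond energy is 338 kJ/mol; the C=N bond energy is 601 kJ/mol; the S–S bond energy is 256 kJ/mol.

ΔH ≈ −99 kJ

Bonds broken (reactants):
  C–H: 4 × 405 = 1620
  C=C: 1 × 630 = 630
  H–H: 1 × 419 = 419
  Σ(broken) = 2669 kJ
Bonds formed (products):
  C–C: 1 × 338 = 338
  C–H: 6 × 405 = 2430
  Σ(formed) = 2768 kJ
ΔH = Σ(broken) − Σ(formed) = 2669 − 2768 = −99 kJ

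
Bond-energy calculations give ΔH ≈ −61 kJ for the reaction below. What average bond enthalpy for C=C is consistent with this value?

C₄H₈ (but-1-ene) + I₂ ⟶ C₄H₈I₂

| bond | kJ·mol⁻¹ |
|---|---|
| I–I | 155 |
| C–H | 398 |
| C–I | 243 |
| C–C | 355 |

D(C=C) ≈ 625 kJ/mol

Let D be the C=C bond energy.
Σ(broken) = 2×355 + 8×398 + 1×D + 1×155 = 4049 + D
Σ(formed) = 3×355 + 8×398 + 2×243 = 4735
ΔH = Σ(broken) − Σ(formed) = (4049 + D) − (4735) = −686 + D
Setting this equal to −61 kJ gives D = 625 kJ/mol.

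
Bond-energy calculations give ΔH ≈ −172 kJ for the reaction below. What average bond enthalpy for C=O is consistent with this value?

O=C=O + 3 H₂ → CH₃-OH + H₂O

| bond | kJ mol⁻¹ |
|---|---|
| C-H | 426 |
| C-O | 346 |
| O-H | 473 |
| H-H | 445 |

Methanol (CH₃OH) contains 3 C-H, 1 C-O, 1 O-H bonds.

D(C=O) ≈ 768 kJ/mol

Let D be the C=O bond energy.
Σ(broken) = 2×D + 3×445 = 1335 + 2D
Σ(formed) = 3×426 + 1×346 + 3×473 = 3043
ΔH = Σ(broken) − Σ(formed) = (1335 + 2D) − (3043) = −1708 + 2D
Setting this equal to −172 kJ gives 2D = 1536, so D = 768 kJ/mol.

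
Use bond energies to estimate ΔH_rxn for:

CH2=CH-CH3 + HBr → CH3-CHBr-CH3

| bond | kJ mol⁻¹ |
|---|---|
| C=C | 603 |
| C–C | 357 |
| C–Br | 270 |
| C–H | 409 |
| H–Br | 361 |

Bonds broken (reactants):
  C–C: 1 × 357 = 357
  C–H: 6 × 409 = 2454
  C=C: 1 × 603 = 603
  H–Br: 1 × 361 = 361
  Σ(broken) = 3775 kJ
Bonds formed (products):
  C–Br: 1 × 270 = 270
  C–C: 2 × 357 = 714
  C–H: 7 × 409 = 2863
  Σ(formed) = 3847 kJ
ΔH = Σ(broken) − Σ(formed) = 3775 − 3847 = −72 kJ

ΔH ≈ −72 kJ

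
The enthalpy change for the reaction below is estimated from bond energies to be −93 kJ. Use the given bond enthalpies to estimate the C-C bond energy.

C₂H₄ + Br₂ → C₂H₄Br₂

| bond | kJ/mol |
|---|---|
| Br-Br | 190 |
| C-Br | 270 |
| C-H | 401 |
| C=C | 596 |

D(C-C) ≈ 339 kJ/mol

Let D be the C-C bond energy.
Σ(broken) = 1×190 + 4×401 + 1×596 = 2390
Σ(formed) = 2×270 + 1×D + 4×401 = 2144 + D
ΔH = Σ(broken) − Σ(formed) = (2390) − (2144 + D) = +246 − D
Setting this equal to −93 kJ gives D = 339 kJ/mol.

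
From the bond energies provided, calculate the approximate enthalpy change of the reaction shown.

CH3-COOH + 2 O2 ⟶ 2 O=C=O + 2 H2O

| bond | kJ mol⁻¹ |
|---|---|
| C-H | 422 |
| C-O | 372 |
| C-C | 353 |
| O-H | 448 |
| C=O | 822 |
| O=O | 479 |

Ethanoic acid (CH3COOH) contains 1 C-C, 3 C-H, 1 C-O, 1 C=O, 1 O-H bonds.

ΔH ≈ −861 kJ

Bonds broken (reactants):
  C-C: 1 × 353 = 353
  C-H: 3 × 422 = 1266
  C-O: 1 × 372 = 372
  C=O: 1 × 822 = 822
  O-H: 1 × 448 = 448
  O=O: 2 × 479 = 958
  Σ(broken) = 4219 kJ
Bonds formed (products):
  C=O: 4 × 822 = 3288
  O-H: 4 × 448 = 1792
  Σ(formed) = 5080 kJ
ΔH = Σ(broken) − Σ(formed) = 4219 − 5080 = −861 kJ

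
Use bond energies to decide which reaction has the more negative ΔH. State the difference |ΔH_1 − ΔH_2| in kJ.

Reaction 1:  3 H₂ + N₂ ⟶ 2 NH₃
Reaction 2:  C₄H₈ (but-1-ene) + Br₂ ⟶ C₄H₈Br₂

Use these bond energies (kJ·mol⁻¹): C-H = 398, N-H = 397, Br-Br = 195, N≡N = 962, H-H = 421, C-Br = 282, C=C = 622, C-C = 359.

Reaction 1, by 51 kJ

Reaction 1:
  Bonds broken (reactants):
    H-H: 3 × 421 = 1263
    N≡N: 1 × 962 = 962
    Σ(broken) = 2225 kJ
  Bonds formed (products):
    N-H: 6 × 397 = 2382
    Σ(formed) = 2382 kJ
  ΔH_1 = 2225 − 2382 = −157 kJ
Reaction 2:
  Bonds broken (reactants):
    Br-Br: 1 × 195 = 195
    C-C: 2 × 359 = 718
    C-H: 8 × 398 = 3184
    C=C: 1 × 622 = 622
    Σ(broken) = 4719 kJ
  Bonds formed (products):
    C-Br: 2 × 282 = 564
    C-C: 3 × 359 = 1077
    C-H: 8 × 398 = 3184
    Σ(formed) = 4825 kJ
  ΔH_2 = 4719 − 4825 = −106 kJ
ΔH_1 − ΔH_2 = −51 kJ, so reaction 1 has the more negative ΔH; |ΔH_1 − ΔH_2| = 51 kJ.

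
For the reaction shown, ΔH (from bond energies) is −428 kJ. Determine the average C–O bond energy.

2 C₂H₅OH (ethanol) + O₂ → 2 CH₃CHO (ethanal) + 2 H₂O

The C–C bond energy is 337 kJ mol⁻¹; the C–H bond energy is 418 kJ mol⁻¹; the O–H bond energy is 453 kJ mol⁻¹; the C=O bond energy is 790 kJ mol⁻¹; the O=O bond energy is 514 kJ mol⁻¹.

Let D be the C–O bond energy.
Σ(broken) = 2×337 + 10×418 + 2×D + 2×453 + 1×514 = 6274 + 2D
Σ(formed) = 2×337 + 8×418 + 2×790 + 4×453 = 7410
ΔH = Σ(broken) − Σ(formed) = (6274 + 2D) − (7410) = −1136 + 2D
Setting this equal to −428 kJ gives 2D = 708, so D = 354 kJ/mol.

D(C–O) ≈ 354 kJ/mol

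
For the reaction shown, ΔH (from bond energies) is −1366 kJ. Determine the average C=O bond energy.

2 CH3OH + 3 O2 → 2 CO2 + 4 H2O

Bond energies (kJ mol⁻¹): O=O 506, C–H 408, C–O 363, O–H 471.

D(C=O) ≈ 808 kJ/mol

Let D be the C=O bond energy.
Σ(broken) = 6×408 + 2×363 + 2×471 + 3×506 = 5634
Σ(formed) = 4×D + 8×471 = 3768 + 4D
ΔH = Σ(broken) − Σ(formed) = (5634) − (3768 + 4D) = +1866 − 4D
Setting this equal to −1366 kJ gives 4D = 3232, so D = 808 kJ/mol.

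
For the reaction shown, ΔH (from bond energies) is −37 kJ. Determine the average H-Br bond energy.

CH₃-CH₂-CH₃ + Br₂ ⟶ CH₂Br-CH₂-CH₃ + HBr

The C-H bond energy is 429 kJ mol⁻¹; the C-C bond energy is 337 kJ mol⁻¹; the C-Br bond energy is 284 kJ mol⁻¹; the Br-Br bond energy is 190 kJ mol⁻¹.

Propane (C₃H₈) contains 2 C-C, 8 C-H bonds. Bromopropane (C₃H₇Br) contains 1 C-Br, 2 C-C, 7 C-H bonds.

D(H-Br) ≈ 372 kJ/mol

Let D be the H-Br bond energy.
Σ(broken) = 1×190 + 2×337 + 8×429 = 4296
Σ(formed) = 1×284 + 2×337 + 7×429 + 1×D = 3961 + D
ΔH = Σ(broken) − Σ(formed) = (4296) − (3961 + D) = +335 − D
Setting this equal to −37 kJ gives D = 372 kJ/mol.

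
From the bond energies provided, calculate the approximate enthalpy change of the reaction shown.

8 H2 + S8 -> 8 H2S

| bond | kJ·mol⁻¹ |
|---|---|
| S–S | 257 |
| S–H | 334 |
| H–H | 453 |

ΔH ≈ +336 kJ

Bonds broken (reactants):
  H–H: 8 × 453 = 3624
  S–S: 8 × 257 = 2056
  Σ(broken) = 5680 kJ
Bonds formed (products):
  S–H: 16 × 334 = 5344
  Σ(formed) = 5344 kJ
ΔH = Σ(broken) − Σ(formed) = 5680 − 5344 = +336 kJ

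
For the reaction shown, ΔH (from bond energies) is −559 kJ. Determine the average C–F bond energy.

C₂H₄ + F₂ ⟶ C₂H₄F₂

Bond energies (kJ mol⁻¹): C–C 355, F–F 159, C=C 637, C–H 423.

D(C–F) ≈ 500 kJ/mol

Let D be the C–F bond energy.
Σ(broken) = 4×423 + 1×637 + 1×159 = 2488
Σ(formed) = 1×355 + 2×D + 4×423 = 2047 + 2D
ΔH = Σ(broken) − Σ(formed) = (2488) − (2047 + 2D) = +441 − 2D
Setting this equal to −559 kJ gives 2D = 1000, so D = 500 kJ/mol.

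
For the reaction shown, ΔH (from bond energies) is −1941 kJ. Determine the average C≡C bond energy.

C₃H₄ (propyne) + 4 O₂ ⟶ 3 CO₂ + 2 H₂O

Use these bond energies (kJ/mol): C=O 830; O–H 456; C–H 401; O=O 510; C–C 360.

D(C≡C) ≈ 859 kJ/mol

Let D be the C≡C bond energy.
Σ(broken) = 1×D + 1×360 + 4×401 + 4×510 = 4004 + D
Σ(formed) = 6×830 + 4×456 = 6804
ΔH = Σ(broken) − Σ(formed) = (4004 + D) − (6804) = −2800 + D
Setting this equal to −1941 kJ gives D = 859 kJ/mol.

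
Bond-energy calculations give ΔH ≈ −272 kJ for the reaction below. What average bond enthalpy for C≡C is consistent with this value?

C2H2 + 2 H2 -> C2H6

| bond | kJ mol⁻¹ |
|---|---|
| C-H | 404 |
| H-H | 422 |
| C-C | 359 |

D(C≡C) ≈ 859 kJ/mol

Let D be the C≡C bond energy.
Σ(broken) = 1×D + 2×404 + 2×422 = 1652 + D
Σ(formed) = 1×359 + 6×404 = 2783
ΔH = Σ(broken) − Σ(formed) = (1652 + D) − (2783) = −1131 + D
Setting this equal to −272 kJ gives D = 859 kJ/mol.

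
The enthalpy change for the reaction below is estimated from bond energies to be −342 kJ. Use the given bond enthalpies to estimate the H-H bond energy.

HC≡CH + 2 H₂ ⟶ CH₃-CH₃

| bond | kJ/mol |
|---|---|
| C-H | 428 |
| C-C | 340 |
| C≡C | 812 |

D(H-H) ≈ 449 kJ/mol

Let D be the H-H bond energy.
Σ(broken) = 1×812 + 2×428 + 2×D = 1668 + 2D
Σ(formed) = 1×340 + 6×428 = 2908
ΔH = Σ(broken) − Σ(formed) = (1668 + 2D) − (2908) = −1240 + 2D
Setting this equal to −342 kJ gives 2D = 898, so D = 449 kJ/mol.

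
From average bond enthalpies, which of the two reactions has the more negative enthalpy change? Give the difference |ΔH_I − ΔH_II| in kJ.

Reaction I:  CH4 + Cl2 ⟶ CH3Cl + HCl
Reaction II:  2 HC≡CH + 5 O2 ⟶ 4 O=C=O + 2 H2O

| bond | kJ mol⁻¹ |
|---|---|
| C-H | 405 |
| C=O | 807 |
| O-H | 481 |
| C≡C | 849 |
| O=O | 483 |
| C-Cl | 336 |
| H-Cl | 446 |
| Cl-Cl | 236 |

Reaction I:
  Bonds broken (reactants):
    C-H: 4 × 405 = 1620
    Cl-Cl: 1 × 236 = 236
    Σ(broken) = 1856 kJ
  Bonds formed (products):
    C-Cl: 1 × 336 = 336
    C-H: 3 × 405 = 1215
    H-Cl: 1 × 446 = 446
    Σ(formed) = 1997 kJ
  ΔH_I = 1856 − 1997 = −141 kJ
Reaction II:
  Bonds broken (reactants):
    C≡C: 2 × 849 = 1698
    C-H: 4 × 405 = 1620
    O=O: 5 × 483 = 2415
    Σ(broken) = 5733 kJ
  Bonds formed (products):
    C=O: 8 × 807 = 6456
    O-H: 4 × 481 = 1924
    Σ(formed) = 8380 kJ
  ΔH_II = 5733 − 8380 = −2647 kJ
ΔH_I − ΔH_II = +2506 kJ, so reaction II has the more negative ΔH; |ΔH_I − ΔH_II| = 2506 kJ.

Reaction II, by 2506 kJ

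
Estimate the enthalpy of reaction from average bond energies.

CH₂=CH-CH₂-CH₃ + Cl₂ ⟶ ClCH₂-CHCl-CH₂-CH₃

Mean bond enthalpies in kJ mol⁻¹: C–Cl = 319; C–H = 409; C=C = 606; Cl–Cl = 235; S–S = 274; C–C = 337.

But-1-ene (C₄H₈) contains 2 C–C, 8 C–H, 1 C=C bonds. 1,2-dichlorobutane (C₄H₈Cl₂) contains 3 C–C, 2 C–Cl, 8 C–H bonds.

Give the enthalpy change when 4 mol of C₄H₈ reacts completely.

ΔH = −536 kJ

Bonds broken (reactants):
  C–C: 2 × 337 = 674
  C–H: 8 × 409 = 3272
  C=C: 1 × 606 = 606
  Cl–Cl: 1 × 235 = 235
  Σ(broken) = 4787 kJ
Bonds formed (products):
  C–C: 3 × 337 = 1011
  C–Cl: 2 × 319 = 638
  C–H: 8 × 409 = 3272
  Σ(formed) = 4921 kJ
ΔH = Σ(broken) − Σ(formed) = 4787 − 4921 = −134 kJ
For 4× the reaction as written: 4 × (−134) = −536 kJ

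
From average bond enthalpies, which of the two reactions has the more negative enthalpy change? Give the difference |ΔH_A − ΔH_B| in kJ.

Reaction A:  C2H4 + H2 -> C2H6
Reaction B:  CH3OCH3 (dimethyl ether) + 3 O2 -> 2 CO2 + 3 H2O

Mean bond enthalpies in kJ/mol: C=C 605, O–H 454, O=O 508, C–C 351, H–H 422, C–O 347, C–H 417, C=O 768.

Reaction B, by 918 kJ

Reaction A:
  Bonds broken (reactants):
    C–H: 4 × 417 = 1668
    C=C: 1 × 605 = 605
    H–H: 1 × 422 = 422
    Σ(broken) = 2695 kJ
  Bonds formed (products):
    C–C: 1 × 351 = 351
    C–H: 6 × 417 = 2502
    Σ(formed) = 2853 kJ
  ΔH_A = 2695 − 2853 = −158 kJ
Reaction B:
  Bonds broken (reactants):
    C–H: 6 × 417 = 2502
    C–O: 2 × 347 = 694
    O=O: 3 × 508 = 1524
    Σ(broken) = 4720 kJ
  Bonds formed (products):
    C=O: 4 × 768 = 3072
    O–H: 6 × 454 = 2724
    Σ(formed) = 5796 kJ
  ΔH_B = 4720 − 5796 = −1076 kJ
ΔH_A − ΔH_B = +918 kJ, so reaction B has the more negative ΔH; |ΔH_A − ΔH_B| = 918 kJ.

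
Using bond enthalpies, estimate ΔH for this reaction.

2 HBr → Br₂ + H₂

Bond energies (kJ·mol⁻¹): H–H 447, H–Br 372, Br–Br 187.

Bonds broken (reactants):
  H–Br: 2 × 372 = 744
  Σ(broken) = 744 kJ
Bonds formed (products):
  Br–Br: 1 × 187 = 187
  H–H: 1 × 447 = 447
  Σ(formed) = 634 kJ
ΔH = Σ(broken) − Σ(formed) = 744 − 634 = +110 kJ

ΔH ≈ +110 kJ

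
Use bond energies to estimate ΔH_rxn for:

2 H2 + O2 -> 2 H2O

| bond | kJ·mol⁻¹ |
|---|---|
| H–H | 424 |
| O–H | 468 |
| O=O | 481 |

ΔH ≈ −543 kJ

Bonds broken (reactants):
  H–H: 2 × 424 = 848
  O=O: 1 × 481 = 481
  Σ(broken) = 1329 kJ
Bonds formed (products):
  O–H: 4 × 468 = 1872
  Σ(formed) = 1872 kJ
ΔH = Σ(broken) − Σ(formed) = 1329 − 1872 = −543 kJ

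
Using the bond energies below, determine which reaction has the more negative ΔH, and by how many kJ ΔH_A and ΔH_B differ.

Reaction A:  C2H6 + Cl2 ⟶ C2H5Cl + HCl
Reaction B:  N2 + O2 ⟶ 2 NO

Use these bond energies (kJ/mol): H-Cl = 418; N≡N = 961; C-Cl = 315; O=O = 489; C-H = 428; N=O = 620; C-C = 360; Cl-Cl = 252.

Reaction A:
  Bonds broken (reactants):
    C-C: 1 × 360 = 360
    C-H: 6 × 428 = 2568
    Cl-Cl: 1 × 252 = 252
    Σ(broken) = 3180 kJ
  Bonds formed (products):
    C-C: 1 × 360 = 360
    C-Cl: 1 × 315 = 315
    C-H: 5 × 428 = 2140
    H-Cl: 1 × 418 = 418
    Σ(formed) = 3233 kJ
  ΔH_A = 3180 − 3233 = −53 kJ
Reaction B:
  Bonds broken (reactants):
    N≡N: 1 × 961 = 961
    O=O: 1 × 489 = 489
    Σ(broken) = 1450 kJ
  Bonds formed (products):
    N=O: 2 × 620 = 1240
    Σ(formed) = 1240 kJ
  ΔH_B = 1450 − 1240 = +210 kJ
ΔH_A − ΔH_B = −263 kJ, so reaction A has the more negative ΔH; |ΔH_A − ΔH_B| = 263 kJ.

Reaction A, by 263 kJ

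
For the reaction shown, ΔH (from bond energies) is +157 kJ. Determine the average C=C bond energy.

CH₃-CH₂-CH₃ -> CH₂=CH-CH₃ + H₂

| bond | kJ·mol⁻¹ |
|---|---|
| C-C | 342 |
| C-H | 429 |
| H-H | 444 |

D(C=C) ≈ 599 kJ/mol

Let D be the C=C bond energy.
Σ(broken) = 2×342 + 8×429 = 4116
Σ(formed) = 1×342 + 6×429 + 1×D + 1×444 = 3360 + D
ΔH = Σ(broken) − Σ(formed) = (4116) − (3360 + D) = +756 − D
Setting this equal to +157 kJ gives D = 599 kJ/mol.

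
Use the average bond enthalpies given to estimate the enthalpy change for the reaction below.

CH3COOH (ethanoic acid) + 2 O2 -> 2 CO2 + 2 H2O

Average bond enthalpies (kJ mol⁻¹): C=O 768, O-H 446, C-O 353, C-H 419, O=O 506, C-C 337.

Bonds broken (reactants):
  C-C: 1 × 337 = 337
  C-H: 3 × 419 = 1257
  C-O: 1 × 353 = 353
  C=O: 1 × 768 = 768
  O-H: 1 × 446 = 446
  O=O: 2 × 506 = 1012
  Σ(broken) = 4173 kJ
Bonds formed (products):
  C=O: 4 × 768 = 3072
  O-H: 4 × 446 = 1784
  Σ(formed) = 4856 kJ
ΔH = Σ(broken) − Σ(formed) = 4173 − 4856 = −683 kJ

ΔH ≈ −683 kJ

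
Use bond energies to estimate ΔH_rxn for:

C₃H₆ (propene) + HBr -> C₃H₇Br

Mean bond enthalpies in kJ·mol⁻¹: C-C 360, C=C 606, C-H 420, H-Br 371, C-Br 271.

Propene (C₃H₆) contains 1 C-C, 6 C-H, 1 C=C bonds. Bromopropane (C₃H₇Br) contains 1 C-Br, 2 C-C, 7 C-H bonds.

ΔH ≈ −74 kJ

Bonds broken (reactants):
  C-C: 1 × 360 = 360
  C-H: 6 × 420 = 2520
  C=C: 1 × 606 = 606
  H-Br: 1 × 371 = 371
  Σ(broken) = 3857 kJ
Bonds formed (products):
  C-Br: 1 × 271 = 271
  C-C: 2 × 360 = 720
  C-H: 7 × 420 = 2940
  Σ(formed) = 3931 kJ
ΔH = Σ(broken) − Σ(formed) = 3857 − 3931 = −74 kJ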